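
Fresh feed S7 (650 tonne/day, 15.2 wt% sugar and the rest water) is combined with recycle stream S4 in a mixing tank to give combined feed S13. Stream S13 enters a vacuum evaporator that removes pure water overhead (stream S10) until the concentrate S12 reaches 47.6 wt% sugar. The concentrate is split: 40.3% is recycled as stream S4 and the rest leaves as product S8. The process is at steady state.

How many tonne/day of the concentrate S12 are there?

347.7 tonne/day

Overall sugar balance (none leaves overhead): sugar in fresh feed = sugar in product, i.e. 650×0.152 = (1−0.403)·S12·0.476.
S12 = 98.8/(0.476×0.597) = 347.68 tonne/day.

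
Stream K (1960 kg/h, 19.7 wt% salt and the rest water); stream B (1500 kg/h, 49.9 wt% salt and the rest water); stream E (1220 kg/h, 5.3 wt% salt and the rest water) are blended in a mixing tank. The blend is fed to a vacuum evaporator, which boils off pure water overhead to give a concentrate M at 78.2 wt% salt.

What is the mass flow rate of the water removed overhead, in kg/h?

salt entering = 1960×0.197 + 1500×0.499 + 1220×0.053 = 1199.3 kg/h.
All salt reports to M, so M = 1199.3/0.782 = 1533.6 kg/h.
Total feed = 4680 kg/h; overhead = 4680 − 1533.6 = 3146.4 kg/h.

3146 kg/h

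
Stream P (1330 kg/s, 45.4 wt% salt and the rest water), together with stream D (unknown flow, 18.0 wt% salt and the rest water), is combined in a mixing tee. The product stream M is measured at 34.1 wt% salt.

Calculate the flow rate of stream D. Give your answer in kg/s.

933.5 kg/s

Let D be the unknown flow. Total out = 1330 + D.
salt balance: 603.82 + 0.180·D = 0.341·(1330 + D)
(0.180 − 0.341)·D = 0.341×1330 − 603.82 = -150.29
D = -150.29 / -0.161 = 933.48 kg/s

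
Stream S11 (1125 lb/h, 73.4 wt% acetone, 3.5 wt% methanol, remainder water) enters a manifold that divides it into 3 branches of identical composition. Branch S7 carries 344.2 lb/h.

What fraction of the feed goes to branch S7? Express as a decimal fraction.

Fraction to S7 = 344.2/1125 = 0.3060.

0.306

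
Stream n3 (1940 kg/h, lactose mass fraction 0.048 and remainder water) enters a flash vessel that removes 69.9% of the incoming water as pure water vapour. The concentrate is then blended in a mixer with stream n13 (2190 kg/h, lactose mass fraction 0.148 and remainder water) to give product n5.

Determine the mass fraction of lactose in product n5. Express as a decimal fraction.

Vapour removed = 0.699×0.952×1940 = 1291 kg/h; concentrate = 649.03 kg/h.
lactose reaching the mixer = 93.12 (from concentrate) + 2190×0.148 = 417.24 kg/h.
Product flow = 649.03 + 2190 = 2839 kg/h; lactose fraction = 0.147.

0.147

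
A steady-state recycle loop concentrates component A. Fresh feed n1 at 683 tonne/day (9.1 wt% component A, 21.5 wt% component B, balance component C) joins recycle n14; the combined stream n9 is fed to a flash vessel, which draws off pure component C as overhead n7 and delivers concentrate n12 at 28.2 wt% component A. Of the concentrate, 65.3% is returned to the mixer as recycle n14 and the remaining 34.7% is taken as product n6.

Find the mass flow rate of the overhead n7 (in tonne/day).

Overall component A balance (none leaves overhead): component A in fresh feed = component A in product, i.e. 683×0.091 = (1−0.653)·n12·0.282.
n12 = 62.153/(0.282×0.347) = 635.16 tonne/day.
Recycle n14 = 0.653×635.16 = 414.76 tonne/day.
Combined feed n9 = 683 + 414.76 = 1097.8 tonne/day.
Overhead n7 = n9 − n12 = 1097.8 − 635.16 = 462.6 tonne/day.

462.6 tonne/day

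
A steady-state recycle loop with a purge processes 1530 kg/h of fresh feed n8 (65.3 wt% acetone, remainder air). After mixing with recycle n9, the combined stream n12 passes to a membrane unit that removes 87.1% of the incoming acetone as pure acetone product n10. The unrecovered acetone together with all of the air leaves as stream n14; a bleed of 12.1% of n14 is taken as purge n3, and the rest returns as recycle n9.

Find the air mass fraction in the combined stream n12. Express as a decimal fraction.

0.796

air enters only via n8 and leaves only via the purge: 1530×0.347 = 0.121×(air in n14), and the membrane unit passes all air, so air in n12 = air in n14 = 4387.7 kg/h.
acetone in n12: m_A = 1530×0.653 + (1−0.121)·(1−0.871)·m_A, so m_A = 999.09/0.8866 = 1126.9 kg/h.
n12 = 1126.9 + 4387.7 = 5514.6 kg/h.
air fraction in n12 = 4387.7/5514.6 = 0.796.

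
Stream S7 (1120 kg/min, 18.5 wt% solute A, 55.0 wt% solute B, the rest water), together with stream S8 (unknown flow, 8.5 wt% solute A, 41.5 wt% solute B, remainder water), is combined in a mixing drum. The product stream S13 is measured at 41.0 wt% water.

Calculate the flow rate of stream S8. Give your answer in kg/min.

1804 kg/min

Let S8 be the unknown flow. Total out = 1120 + S8.
water balance: 296.8 + 0.500·S8 = 0.410·(1120 + S8)
(0.500 − 0.410)·S8 = 0.410×1120 − 296.8 = 162.4
S8 = 162.4 / 0.090 = 1804.4 kg/min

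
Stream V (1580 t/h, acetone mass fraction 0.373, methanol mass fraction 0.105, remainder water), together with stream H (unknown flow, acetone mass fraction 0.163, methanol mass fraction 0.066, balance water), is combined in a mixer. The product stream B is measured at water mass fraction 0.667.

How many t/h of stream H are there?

2203 t/h

Let H be the unknown flow. Total out = 1580 + H.
water balance: 824.76 + 0.771·H = 0.667·(1580 + H)
(0.771 − 0.667)·H = 0.667×1580 − 824.76 = 229.1
H = 229.1 / 0.104 = 2202.9 t/h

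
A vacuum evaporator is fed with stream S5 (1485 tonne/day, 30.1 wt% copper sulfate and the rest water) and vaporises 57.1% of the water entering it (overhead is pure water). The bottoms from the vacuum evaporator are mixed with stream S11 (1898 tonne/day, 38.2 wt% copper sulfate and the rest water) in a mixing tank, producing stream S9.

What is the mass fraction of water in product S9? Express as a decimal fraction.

0.580

Vapour removed = 0.571×0.699×1485 = 592.71 tonne/day; concentrate = 892.29 tonne/day.
water reaching the mixer = 445.31 (from concentrate) + 1898×0.618 = 1618.3 tonne/day.
Product flow = 892.29 + 1898 = 2790.3 tonne/day; water fraction = 0.580.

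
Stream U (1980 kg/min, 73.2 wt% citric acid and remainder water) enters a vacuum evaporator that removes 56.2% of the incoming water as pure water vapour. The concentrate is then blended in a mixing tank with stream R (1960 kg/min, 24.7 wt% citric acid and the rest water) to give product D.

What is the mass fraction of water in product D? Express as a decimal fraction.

Vapour removed = 0.562×0.268×1980 = 298.22 kg/min; concentrate = 1681.8 kg/min.
water reaching the mixer = 232.42 (from concentrate) + 1960×0.753 = 1708.3 kg/min.
Product flow = 1681.8 + 1960 = 3641.8 kg/min; water fraction = 0.4691.

0.4691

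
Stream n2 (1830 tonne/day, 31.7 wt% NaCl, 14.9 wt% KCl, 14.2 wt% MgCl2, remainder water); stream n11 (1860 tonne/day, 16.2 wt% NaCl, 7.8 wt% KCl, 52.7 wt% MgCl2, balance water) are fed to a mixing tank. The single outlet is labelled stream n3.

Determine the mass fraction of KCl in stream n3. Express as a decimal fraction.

0.113

Total flow out = 1830 + 1860 = 3690 tonne/day.
KCl in = 1830×0.149 + 1860×0.078 = 417.75 tonne/day.
KCl mass fraction in n3 = 417.75/3690 = 0.113.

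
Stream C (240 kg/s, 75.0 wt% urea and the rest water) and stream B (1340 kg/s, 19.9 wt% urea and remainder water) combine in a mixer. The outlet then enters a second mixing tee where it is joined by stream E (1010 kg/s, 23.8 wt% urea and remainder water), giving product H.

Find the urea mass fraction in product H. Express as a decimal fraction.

Overall, product flow = 2590 kg/s.
urea in = 240×0.750 + 1340×0.199 + 1010×0.238 = 687.04 kg/s.
urea fraction in H = 0.265.

0.265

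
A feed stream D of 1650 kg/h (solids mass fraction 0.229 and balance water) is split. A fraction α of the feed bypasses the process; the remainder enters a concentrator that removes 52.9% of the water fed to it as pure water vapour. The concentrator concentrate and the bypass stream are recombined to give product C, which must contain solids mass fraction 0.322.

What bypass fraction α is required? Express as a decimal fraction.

0.292

All 1650×0.229 = 377.85 kg/h of solids reaches C, so C = 377.85/0.322 = 1173.4 kg/h and vapour = 476.55 kg/h.
The evaporator receives (1−α)·1650 of feed at 0.771 water and removes 0.529 of that water:
0.529×0.771×(1−α)×1650 = 476.55
(1−α) = 476.55/672.97 = 0.7081;  α = 0.2919.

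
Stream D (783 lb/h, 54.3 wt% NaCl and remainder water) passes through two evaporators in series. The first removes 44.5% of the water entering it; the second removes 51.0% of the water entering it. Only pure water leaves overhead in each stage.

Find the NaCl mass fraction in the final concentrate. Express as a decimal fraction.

water in feed = 783×0.457 = 357.83 lb/h.
After stage 1: water left = (1−0.445)×357.83 = 198.6; stream total = 623.77 lb/h.
After stage 2: water left = (1−0.510)×198.6 = 97.312; final concentrate = 522.48 lb/h.
NaCl fraction = 425.17/522.48 = 0.814.

0.814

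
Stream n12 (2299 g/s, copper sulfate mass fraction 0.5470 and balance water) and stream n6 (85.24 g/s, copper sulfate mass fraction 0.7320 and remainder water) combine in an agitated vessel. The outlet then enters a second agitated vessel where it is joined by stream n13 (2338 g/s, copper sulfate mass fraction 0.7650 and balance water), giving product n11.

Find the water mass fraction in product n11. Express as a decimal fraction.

0.3417

Overall, product flow = 4722.2 g/s.
water in = 2299×0.453 + 85.24×0.268 + 2338×0.235 = 1613.7 g/s.
water fraction in n11 = 0.3417.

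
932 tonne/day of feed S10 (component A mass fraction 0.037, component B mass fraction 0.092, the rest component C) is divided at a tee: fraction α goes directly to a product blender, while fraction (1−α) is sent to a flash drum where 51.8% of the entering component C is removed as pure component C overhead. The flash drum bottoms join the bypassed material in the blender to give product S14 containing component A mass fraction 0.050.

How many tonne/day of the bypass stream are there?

394.9 tonne/day

All 932×0.037 = 34.484 tonne/day of component A reaches S14, so S14 = 34.484/0.050 = 689.68 tonne/day and vapour = 242.32 tonne/day.
The evaporator receives (1−α)·932 of feed at 0.871 component C and removes 0.518 of that component C:
0.518×0.871×(1−α)×932 = 242.32
(1−α) = 242.32/420.5 = 0.5763;  α = 0.4237.
Bypass flow = 0.4237×932 = 394.92 tonne/day.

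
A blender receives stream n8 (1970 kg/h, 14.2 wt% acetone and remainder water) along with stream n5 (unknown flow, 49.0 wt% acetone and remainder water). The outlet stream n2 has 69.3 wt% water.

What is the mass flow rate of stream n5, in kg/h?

1776 kg/h

Let n5 be the unknown flow. Total out = 1970 + n5.
water balance: 1690.3 + 0.510·n5 = 0.693·(1970 + n5)
(0.510 − 0.693)·n5 = 0.693×1970 − 1690.3 = -325.05
n5 = -325.05 / -0.183 = 1776.2 kg/h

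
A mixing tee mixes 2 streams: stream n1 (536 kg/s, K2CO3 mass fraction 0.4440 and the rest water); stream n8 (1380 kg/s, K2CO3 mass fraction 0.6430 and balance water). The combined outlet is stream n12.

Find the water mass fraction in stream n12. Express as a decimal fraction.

0.4127

Total flow out = 536 + 1380 = 1916 kg/s.
water in = 536×0.556 + 1380×0.357 = 790.68 kg/s.
water mass fraction in n12 = 790.68/1916 = 0.4127.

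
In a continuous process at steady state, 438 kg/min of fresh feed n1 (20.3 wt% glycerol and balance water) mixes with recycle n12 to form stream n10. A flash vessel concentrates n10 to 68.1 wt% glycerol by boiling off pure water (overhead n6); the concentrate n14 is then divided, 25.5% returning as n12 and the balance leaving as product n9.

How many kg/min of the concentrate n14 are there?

Overall glycerol balance (none leaves overhead): glycerol in fresh feed = glycerol in product, i.e. 438×0.203 = (1−0.255)·n14·0.681.
n14 = 88.914/(0.681×0.745) = 175.25 kg/min.

175.3 kg/min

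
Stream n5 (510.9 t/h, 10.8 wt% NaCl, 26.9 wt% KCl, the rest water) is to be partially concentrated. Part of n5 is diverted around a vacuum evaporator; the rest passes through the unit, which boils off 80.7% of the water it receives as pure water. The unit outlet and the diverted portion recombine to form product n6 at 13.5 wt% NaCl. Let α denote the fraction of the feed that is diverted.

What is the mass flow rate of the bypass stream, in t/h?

All 510.9×0.108 = 55.177 t/h of NaCl reaches n6, so n6 = 55.177/0.135 = 408.72 t/h and vapour = 102.18 t/h.
The evaporator receives (1−α)·510.9 of feed at 0.623 water and removes 0.807 of that water:
0.807×0.623×(1−α)×510.9 = 102.18
(1−α) = 102.18/256.86 = 0.3978;  α = 0.6022.
Bypass flow = 0.6022×510.9 = 307.66 t/h.

307.7 t/h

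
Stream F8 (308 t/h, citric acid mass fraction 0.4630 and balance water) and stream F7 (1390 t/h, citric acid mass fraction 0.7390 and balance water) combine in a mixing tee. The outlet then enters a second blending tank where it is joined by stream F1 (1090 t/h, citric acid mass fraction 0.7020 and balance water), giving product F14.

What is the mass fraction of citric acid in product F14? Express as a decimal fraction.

Overall, product flow = 2788 t/h.
citric acid in = 308×0.463 + 1390×0.739 + 1090×0.702 = 1935 t/h.
citric acid fraction in F14 = 0.6940.

0.6940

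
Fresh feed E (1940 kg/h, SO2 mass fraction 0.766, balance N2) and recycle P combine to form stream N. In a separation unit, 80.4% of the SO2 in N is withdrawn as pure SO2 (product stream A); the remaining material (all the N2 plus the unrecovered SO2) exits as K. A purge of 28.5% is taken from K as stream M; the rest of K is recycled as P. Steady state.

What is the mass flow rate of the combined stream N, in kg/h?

N2 enters only via E and leaves only via the purge: 1940×0.234 = 0.285×(N2 in K), and the separation unit passes all N2, so N2 in N = N2 in K = 1592.8 kg/h.
SO2 in N: m_A = 1940×0.766 + (1−0.285)·(1−0.804)·m_A, so m_A = 1486/0.8599 = 1728.2 kg/h.
N = 1728.2 + 1592.8 = 3321.1 kg/h.

3321 kg/h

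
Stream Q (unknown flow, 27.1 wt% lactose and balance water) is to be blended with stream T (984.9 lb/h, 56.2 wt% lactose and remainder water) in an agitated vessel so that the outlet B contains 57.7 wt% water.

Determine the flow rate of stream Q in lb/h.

Let Q be the unknown flow. Total out = 984.9 + Q.
water balance: 431.39 + 0.729·Q = 0.577·(984.9 + Q)
(0.729 − 0.577)·Q = 0.577×984.9 − 431.39 = 136.9
Q = 136.9 / 0.152 = 900.67 lb/h

900.7 lb/h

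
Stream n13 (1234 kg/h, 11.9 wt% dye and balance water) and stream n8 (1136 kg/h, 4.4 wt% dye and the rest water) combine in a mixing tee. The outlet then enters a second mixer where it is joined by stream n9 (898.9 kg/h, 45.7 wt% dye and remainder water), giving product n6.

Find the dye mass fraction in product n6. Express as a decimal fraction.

Overall, product flow = 3268.9 kg/h.
dye in = 1234×0.119 + 1136×0.044 + 898.9×0.457 = 607.63 kg/h.
dye fraction in n6 = 0.186.

0.186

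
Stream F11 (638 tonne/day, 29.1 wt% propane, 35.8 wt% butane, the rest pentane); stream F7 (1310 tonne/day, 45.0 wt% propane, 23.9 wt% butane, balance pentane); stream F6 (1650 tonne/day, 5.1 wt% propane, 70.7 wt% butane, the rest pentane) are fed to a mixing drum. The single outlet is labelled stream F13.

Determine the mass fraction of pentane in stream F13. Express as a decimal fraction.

Total flow out = 638 + 1310 + 1650 = 3598 tonne/day.
pentane in = 638×0.351 + 1310×0.311 + 1650×0.242 = 1030.6 tonne/day.
pentane mass fraction in F13 = 1030.6/3598 = 0.286.

0.286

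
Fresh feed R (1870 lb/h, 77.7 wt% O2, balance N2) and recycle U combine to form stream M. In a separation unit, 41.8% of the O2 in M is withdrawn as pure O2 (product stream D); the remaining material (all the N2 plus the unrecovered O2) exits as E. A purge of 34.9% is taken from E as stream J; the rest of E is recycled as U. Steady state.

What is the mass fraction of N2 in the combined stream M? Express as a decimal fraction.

N2 enters only via R and leaves only via the purge: 1870×0.223 = 0.349×(N2 in E), and the separation unit passes all N2, so N2 in M = N2 in E = 1194.9 lb/h.
O2 in M: m_A = 1870×0.777 + (1−0.349)·(1−0.418)·m_A, so m_A = 1453/0.6211 = 2339.3 lb/h.
M = 2339.3 + 1194.9 = 3534.2 lb/h.
N2 fraction in M = 1194.9/3534.2 = 0.338.

0.338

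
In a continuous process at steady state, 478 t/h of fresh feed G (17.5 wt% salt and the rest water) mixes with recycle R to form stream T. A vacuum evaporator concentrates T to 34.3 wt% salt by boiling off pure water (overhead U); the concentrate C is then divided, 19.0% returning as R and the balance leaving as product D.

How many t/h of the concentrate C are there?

Overall salt balance (none leaves overhead): salt in fresh feed = salt in product, i.e. 478×0.175 = (1−0.190)·C·0.343.
C = 83.65/(0.343×0.810) = 301.08 t/h.

301.1 t/h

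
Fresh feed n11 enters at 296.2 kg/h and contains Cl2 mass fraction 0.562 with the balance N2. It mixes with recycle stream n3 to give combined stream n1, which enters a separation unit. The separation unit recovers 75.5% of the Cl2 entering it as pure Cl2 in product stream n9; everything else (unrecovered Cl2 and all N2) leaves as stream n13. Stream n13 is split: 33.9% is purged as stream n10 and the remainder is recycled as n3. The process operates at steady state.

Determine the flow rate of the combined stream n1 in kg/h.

N2 enters only via n11 and leaves only via the purge: 296.2×0.438 = 0.339×(N2 in n13), and the separation unit passes all N2, so N2 in n1 = N2 in n13 = 382.7 kg/h.
Cl2 in n1: m_A = 296.2×0.562 + (1−0.339)·(1−0.755)·m_A, so m_A = 166.46/0.8381 = 198.63 kg/h.
n1 = 198.63 + 382.7 = 581.33 kg/h.

581.3 kg/h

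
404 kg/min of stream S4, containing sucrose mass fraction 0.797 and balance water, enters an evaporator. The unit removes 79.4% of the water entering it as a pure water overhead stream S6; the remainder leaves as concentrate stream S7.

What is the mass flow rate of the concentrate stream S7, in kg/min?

water entering = 404×0.203 = 82.012 kg/min; overhead removed = 0.794×82.012 = 65.118 kg/min.
Concentrate = 404 − 65.118 = 338.88 kg/min.

338.9 kg/min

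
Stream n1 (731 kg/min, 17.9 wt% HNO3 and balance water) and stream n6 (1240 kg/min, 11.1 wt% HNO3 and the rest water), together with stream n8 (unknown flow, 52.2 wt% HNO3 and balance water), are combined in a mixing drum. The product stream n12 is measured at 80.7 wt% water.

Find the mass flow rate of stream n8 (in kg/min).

340.2 kg/min

Let n8 be the unknown flow. Total out = 1971 + n8.
water balance: 1702.5 + 0.478·n8 = 0.807·(1971 + n8)
(0.478 − 0.807)·n8 = 0.807×1971 − 1702.5 = -111.91
n8 = -111.91 / -0.329 = 340.16 kg/min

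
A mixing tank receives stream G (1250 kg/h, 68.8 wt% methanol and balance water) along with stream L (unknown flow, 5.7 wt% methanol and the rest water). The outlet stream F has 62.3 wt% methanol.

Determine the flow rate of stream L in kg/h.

Let L be the unknown flow. Total out = 1250 + L.
methanol balance: 860 + 0.057·L = 0.623·(1250 + L)
(0.057 − 0.623)·L = 0.623×1250 − 860 = -81.25
L = -81.25 / -0.566 = 143.55 kg/h

143.6 kg/h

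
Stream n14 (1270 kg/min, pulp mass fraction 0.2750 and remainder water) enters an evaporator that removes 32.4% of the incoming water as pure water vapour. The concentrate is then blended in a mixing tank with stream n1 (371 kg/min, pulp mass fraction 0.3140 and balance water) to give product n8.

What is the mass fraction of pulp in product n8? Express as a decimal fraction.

0.3469

Vapour removed = 0.324×0.725×1270 = 298.32 kg/min; concentrate = 971.68 kg/min.
pulp reaching the mixer = 349.25 (from concentrate) + 371×0.314 = 465.74 kg/min.
Product flow = 971.68 + 371 = 1342.7 kg/min; pulp fraction = 0.3469.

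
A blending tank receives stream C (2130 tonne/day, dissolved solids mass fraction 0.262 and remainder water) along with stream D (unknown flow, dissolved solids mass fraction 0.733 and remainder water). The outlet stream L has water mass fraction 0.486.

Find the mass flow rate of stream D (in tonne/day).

2451 tonne/day

Let D be the unknown flow. Total out = 2130 + D.
water balance: 1571.9 + 0.267·D = 0.486·(2130 + D)
(0.267 − 0.486)·D = 0.486×2130 − 1571.9 = -536.76
D = -536.76 / -0.219 = 2451 tonne/day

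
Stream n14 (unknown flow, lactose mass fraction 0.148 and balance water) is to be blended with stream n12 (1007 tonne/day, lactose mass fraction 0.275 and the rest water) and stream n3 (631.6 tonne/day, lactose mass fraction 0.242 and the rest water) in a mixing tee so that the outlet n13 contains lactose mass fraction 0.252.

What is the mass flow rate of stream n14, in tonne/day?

Let n14 be the unknown flow. Total out = 1638.6 + n14.
lactose balance: 429.77 + 0.148·n14 = 0.252·(1638.6 + n14)
(0.148 − 0.252)·n14 = 0.252×1638.6 − 429.77 = -16.845
n14 = -16.845 / -0.104 = 161.97 tonne/day

162 tonne/day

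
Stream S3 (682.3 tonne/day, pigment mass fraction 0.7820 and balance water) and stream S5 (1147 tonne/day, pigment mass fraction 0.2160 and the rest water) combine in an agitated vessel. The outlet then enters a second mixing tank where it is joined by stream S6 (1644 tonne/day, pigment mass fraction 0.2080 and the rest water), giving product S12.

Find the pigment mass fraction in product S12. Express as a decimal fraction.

0.3234

Overall, product flow = 3473.3 tonne/day.
pigment in = 682.3×0.782 + 1147×0.216 + 1644×0.208 = 1123.3 tonne/day.
pigment fraction in S12 = 0.3234.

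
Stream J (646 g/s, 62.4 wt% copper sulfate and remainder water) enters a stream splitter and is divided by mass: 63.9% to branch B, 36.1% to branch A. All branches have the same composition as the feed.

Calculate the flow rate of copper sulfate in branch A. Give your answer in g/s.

Branch A total = 0.361×646 = 233.21 g/s.
copper sulfate in A = 0.624×233.21 = 145.52 g/s.

145.5 g/s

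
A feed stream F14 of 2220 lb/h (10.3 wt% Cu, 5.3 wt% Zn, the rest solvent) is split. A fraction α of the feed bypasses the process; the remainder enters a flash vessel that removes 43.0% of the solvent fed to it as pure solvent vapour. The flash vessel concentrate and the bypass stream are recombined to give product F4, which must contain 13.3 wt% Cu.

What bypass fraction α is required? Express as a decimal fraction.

All 2220×0.103 = 228.66 lb/h of Cu reaches F4, so F4 = 228.66/0.133 = 1719.2 lb/h and vapour = 500.75 lb/h.
The evaporator receives (1−α)·2220 of feed at 0.844 solvent and removes 0.430 of that solvent:
0.430×0.844×(1−α)×2220 = 500.75
(1−α) = 500.75/805.68 = 0.6215;  α = 0.3785.

0.378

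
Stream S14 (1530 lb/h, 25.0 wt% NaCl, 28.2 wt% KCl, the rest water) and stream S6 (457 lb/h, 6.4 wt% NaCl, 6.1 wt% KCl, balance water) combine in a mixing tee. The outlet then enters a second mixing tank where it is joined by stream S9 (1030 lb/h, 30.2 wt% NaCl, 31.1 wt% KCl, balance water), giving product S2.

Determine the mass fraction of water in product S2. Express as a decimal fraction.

Overall, product flow = 3017 lb/h.
water in = 1530×0.468 + 457×0.875 + 1030×0.387 = 1514.5 lb/h.
water fraction in S2 = 0.5020.

0.5020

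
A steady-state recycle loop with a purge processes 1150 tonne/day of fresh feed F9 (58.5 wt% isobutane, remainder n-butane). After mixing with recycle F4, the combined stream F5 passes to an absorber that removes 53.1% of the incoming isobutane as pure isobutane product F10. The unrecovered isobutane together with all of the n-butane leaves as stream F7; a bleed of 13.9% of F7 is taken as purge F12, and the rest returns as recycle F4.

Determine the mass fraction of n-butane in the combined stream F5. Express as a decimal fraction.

0.753

n-butane enters only via F9 and leaves only via the purge: 1150×0.415 = 0.139×(n-butane in F7), and the absorber passes all n-butane, so n-butane in F5 = n-butane in F7 = 3433.5 tonne/day.
isobutane in F5: m_A = 1150×0.585 + (1−0.139)·(1−0.531)·m_A, so m_A = 672.75/0.5962 = 1128.4 tonne/day.
F5 = 1128.4 + 3433.5 = 4561.9 tonne/day.
n-butane fraction in F5 = 3433.5/4561.9 = 0.753.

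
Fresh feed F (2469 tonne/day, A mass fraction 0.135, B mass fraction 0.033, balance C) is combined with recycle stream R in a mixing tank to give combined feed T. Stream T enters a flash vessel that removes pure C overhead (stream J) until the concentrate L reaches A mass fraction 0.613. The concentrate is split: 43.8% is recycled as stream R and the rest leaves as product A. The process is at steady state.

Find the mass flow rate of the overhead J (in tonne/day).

Overall A balance (none leaves overhead): A in fresh feed = A in product, i.e. 2469×0.135 = (1−0.438)·L·0.613.
L = 333.31/(0.613×0.562) = 967.52 tonne/day.
Recycle R = 0.438×967.52 = 423.77 tonne/day.
Combined feed T = 2469 + 423.77 = 2892.8 tonne/day.
Overhead J = T − L = 2892.8 − 967.52 = 1925.3 tonne/day.

1925 tonne/day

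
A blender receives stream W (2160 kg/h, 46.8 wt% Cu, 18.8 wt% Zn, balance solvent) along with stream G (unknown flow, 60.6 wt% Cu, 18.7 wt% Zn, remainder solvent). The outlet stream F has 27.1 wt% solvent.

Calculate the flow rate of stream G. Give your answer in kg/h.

Let G be the unknown flow. Total out = 2160 + G.
solvent balance: 743.04 + 0.207·G = 0.271·(2160 + G)
(0.207 − 0.271)·G = 0.271×2160 − 743.04 = -157.68
G = -157.68 / -0.064 = 2463.7 kg/h

2464 kg/h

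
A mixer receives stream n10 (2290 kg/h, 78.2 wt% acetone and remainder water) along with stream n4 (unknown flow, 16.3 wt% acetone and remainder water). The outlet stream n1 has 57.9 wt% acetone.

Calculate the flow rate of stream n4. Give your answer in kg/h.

1117 kg/h

Let n4 be the unknown flow. Total out = 2290 + n4.
acetone balance: 1790.8 + 0.163·n4 = 0.579·(2290 + n4)
(0.163 − 0.579)·n4 = 0.579×2290 − 1790.8 = -464.87
n4 = -464.87 / -0.416 = 1117.5 kg/h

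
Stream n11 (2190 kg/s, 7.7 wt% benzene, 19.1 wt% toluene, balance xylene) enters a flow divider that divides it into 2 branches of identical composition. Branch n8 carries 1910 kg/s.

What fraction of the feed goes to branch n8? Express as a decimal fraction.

0.872

Fraction to n8 = 1910/2190 = 0.8721.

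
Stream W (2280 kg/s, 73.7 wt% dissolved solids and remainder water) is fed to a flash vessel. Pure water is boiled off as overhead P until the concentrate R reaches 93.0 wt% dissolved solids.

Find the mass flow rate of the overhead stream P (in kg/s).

473.2 kg/s

dissolved solids is conserved: 2280×0.737 = 1680.4 kg/s all reports to the concentrate.
Concentrate = 1680.4/(target fraction) = 1806.8 kg/s.
Overhead = 2280 − 1806.8 = 473.16 kg/s.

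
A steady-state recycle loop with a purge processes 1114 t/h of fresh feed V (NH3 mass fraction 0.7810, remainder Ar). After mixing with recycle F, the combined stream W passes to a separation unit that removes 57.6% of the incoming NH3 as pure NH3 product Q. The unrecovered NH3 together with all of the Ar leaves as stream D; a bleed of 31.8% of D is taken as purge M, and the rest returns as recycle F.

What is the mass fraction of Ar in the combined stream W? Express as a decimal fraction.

Ar enters only via V and leaves only via the purge: 1114×0.219 = 0.318×(Ar in D), and the separation unit passes all Ar, so Ar in W = Ar in D = 767.19 t/h.
NH3 in W: m_A = 1114×0.781 + (1−0.318)·(1−0.576)·m_A, so m_A = 870.03/0.7108 = 1224 t/h.
W = 1224 + 767.19 = 1991.2 t/h.
Ar fraction in W = 767.19/1991.2 = 0.3853.

0.3853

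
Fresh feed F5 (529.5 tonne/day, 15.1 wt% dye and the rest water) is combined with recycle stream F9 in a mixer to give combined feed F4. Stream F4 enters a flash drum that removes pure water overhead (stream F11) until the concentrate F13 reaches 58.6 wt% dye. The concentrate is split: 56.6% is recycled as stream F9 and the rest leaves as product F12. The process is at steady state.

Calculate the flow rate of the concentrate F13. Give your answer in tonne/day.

Overall dye balance (none leaves overhead): dye in fresh feed = dye in product, i.e. 529.5×0.151 = (1−0.566)·F13·0.586.
F13 = 79.954/(0.586×0.434) = 314.38 tonne/day.

314.4 tonne/day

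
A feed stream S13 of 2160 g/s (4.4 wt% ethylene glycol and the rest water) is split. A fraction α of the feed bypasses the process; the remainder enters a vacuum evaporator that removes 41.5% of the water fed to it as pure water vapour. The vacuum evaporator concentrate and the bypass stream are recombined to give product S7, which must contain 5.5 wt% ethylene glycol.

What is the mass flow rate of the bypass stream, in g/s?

All 2160×0.044 = 95.04 g/s of ethylene glycol reaches S7, so S7 = 95.04/0.055 = 1728 g/s and vapour = 432 g/s.
The evaporator receives (1−α)·2160 of feed at 0.956 water and removes 0.415 of that water:
0.415×0.956×(1−α)×2160 = 432
(1−α) = 432/856.96 = 0.5041;  α = 0.4959.
Bypass flow = 0.4959×2160 = 1071.1 g/s.

1071 g/s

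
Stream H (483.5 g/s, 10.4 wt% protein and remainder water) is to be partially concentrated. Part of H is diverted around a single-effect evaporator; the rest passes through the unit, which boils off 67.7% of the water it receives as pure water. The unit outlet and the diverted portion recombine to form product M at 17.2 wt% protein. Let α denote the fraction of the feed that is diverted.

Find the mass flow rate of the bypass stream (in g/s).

All 483.5×0.104 = 50.284 g/s of protein reaches M, so M = 50.284/0.172 = 292.35 g/s and vapour = 191.15 g/s.
The evaporator receives (1−α)·483.5 of feed at 0.896 water and removes 0.677 of that water:
0.677×0.896×(1−α)×483.5 = 191.15
(1−α) = 191.15/293.29 = 0.6518;  α = 0.3482.
Bypass flow = 0.3482×483.5 = 168.38 g/s.

168.4 g/s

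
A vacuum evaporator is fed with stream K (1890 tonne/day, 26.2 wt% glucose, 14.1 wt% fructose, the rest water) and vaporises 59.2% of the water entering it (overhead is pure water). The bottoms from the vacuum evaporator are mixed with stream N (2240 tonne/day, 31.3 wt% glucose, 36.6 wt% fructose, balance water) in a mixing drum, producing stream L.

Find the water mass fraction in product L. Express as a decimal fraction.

0.341

Vapour removed = 0.592×0.597×1890 = 667.97 tonne/day; concentrate = 1222 tonne/day.
water reaching the mixer = 460.36 (from concentrate) + 2240×0.321 = 1179.4 tonne/day.
Product flow = 1222 + 2240 = 3462 tonne/day; water fraction = 0.341.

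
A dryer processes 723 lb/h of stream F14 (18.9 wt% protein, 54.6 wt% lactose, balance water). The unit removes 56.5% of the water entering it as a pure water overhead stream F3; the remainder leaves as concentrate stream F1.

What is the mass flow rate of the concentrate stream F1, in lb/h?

614.7 lb/h

water entering = 723×0.265 = 191.59 lb/h; overhead removed = 0.565×191.59 = 108.25 lb/h.
Concentrate = 723 − 108.25 = 614.75 lb/h.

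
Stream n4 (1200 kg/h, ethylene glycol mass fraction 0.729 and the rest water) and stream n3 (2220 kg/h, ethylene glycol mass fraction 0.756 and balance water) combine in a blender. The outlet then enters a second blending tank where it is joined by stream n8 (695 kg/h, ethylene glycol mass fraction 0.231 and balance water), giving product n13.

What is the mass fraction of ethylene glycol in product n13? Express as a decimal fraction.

0.659

Overall, product flow = 4115 kg/h.
ethylene glycol in = 1200×0.729 + 2220×0.756 + 695×0.231 = 2713.7 kg/h.
ethylene glycol fraction in n13 = 0.659.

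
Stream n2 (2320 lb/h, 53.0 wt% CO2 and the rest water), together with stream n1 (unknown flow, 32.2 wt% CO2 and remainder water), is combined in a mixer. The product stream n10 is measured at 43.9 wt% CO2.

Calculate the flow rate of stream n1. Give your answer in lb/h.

Let n1 be the unknown flow. Total out = 2320 + n1.
CO2 balance: 1229.6 + 0.322·n1 = 0.439·(2320 + n1)
(0.322 − 0.439)·n1 = 0.439×2320 − 1229.6 = -211.12
n1 = -211.12 / -0.117 = 1804.4 lb/h

1804 lb/h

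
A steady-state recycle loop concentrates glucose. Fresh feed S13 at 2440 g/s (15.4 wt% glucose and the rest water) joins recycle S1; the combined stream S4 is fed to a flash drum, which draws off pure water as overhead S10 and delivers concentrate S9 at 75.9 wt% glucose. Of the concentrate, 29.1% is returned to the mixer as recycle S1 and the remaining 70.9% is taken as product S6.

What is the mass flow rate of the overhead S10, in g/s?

Overall glucose balance (none leaves overhead): glucose in fresh feed = glucose in product, i.e. 2440×0.154 = (1−0.291)·S9·0.759.
S9 = 375.76/(0.759×0.709) = 698.27 g/s.
Recycle S1 = 0.291×698.27 = 203.2 g/s.
Combined feed S4 = 2440 + 203.2 = 2643.2 g/s.
Overhead S10 = S4 − S9 = 2643.2 − 698.27 = 1944.9 g/s.

1945 g/s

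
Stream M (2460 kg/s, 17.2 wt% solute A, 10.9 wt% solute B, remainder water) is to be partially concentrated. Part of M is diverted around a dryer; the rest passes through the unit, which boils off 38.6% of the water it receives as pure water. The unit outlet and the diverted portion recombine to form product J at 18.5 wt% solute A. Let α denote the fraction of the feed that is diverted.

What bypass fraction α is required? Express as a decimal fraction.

All 2460×0.172 = 423.12 kg/s of solute A reaches J, so J = 423.12/0.185 = 2287.1 kg/s and vapour = 172.86 kg/s.
The evaporator receives (1−α)·2460 of feed at 0.719 water and removes 0.386 of that water:
0.386×0.719×(1−α)×2460 = 172.86
(1−α) = 172.86/682.73 = 0.2532;  α = 0.7468.

0.747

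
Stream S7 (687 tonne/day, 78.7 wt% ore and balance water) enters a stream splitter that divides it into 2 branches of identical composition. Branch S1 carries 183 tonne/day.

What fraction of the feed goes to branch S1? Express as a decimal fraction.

0.266

Fraction to S1 = 183/687 = 0.2664.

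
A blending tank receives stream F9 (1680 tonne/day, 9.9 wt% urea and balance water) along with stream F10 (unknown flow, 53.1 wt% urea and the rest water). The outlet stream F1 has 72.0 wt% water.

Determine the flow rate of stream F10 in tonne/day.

1211 tonne/day

Let F10 be the unknown flow. Total out = 1680 + F10.
water balance: 1513.7 + 0.469·F10 = 0.720·(1680 + F10)
(0.469 − 0.720)·F10 = 0.720×1680 − 1513.7 = -304.08
F10 = -304.08 / -0.251 = 1211.5 tonne/day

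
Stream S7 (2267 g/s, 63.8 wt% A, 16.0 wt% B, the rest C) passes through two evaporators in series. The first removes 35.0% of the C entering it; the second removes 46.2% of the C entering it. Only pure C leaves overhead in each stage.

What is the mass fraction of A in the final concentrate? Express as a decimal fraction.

0.7345

C in feed = 2267×0.202 = 457.93 g/s.
After stage 1: C left = (1−0.350)×457.93 = 297.66; stream total = 2106.7 g/s.
After stage 2: C left = (1−0.462)×297.66 = 160.14; final concentrate = 1969.2 g/s.
A fraction = 1446.3/1969.2 = 0.7345.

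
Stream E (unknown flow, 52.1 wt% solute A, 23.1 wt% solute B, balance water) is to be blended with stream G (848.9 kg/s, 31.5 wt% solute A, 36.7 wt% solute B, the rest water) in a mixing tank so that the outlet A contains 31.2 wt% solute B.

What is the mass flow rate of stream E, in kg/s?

Let E be the unknown flow. Total out = 848.9 + E.
solute B balance: 311.55 + 0.231·E = 0.312·(848.9 + E)
(0.231 − 0.312)·E = 0.312×848.9 − 311.55 = -46.69
E = -46.69 / -0.081 = 576.41 kg/s

576.4 kg/s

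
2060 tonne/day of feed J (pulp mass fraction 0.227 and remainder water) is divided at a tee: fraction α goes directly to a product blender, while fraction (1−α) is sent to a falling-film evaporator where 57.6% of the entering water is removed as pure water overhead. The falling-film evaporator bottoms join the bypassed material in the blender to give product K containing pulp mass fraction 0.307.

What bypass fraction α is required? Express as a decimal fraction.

All 2060×0.227 = 467.62 tonne/day of pulp reaches K, so K = 467.62/0.307 = 1523.2 tonne/day and vapour = 536.81 tonne/day.
The evaporator receives (1−α)·2060 of feed at 0.773 water and removes 0.576 of that water:
0.576×0.773×(1−α)×2060 = 536.81
(1−α) = 536.81/917.21 = 0.5853;  α = 0.4147.

0.415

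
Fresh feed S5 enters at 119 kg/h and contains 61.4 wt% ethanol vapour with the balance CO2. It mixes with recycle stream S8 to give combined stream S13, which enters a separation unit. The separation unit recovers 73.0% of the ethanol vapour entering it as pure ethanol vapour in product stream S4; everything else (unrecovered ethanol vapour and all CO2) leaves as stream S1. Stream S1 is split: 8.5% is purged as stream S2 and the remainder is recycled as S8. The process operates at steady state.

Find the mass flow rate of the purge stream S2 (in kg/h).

CO2 enters only via S5 and leaves only via the purge: 119×0.386 = 0.085×(CO2 in S1), and the separation unit passes all CO2, so CO2 in S13 = CO2 in S1 = 540.4 kg/h.
ethanol vapour in S13: m_A = 119×0.614 + (1−0.085)·(1−0.730)·m_A, so m_A = 73.066/0.7530 = 97.04 kg/h.
S1 = (1−0.730)×97.04 + 540.4 = 566.6 kg/h.
Purge S2 = 0.085×566.6 = 48.161 kg/h.

48.16 kg/h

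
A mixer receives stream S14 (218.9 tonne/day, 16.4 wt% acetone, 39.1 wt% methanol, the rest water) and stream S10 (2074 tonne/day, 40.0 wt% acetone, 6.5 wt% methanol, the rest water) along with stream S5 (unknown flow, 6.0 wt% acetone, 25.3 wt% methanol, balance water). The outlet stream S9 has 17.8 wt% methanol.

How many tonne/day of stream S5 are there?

Let S5 be the unknown flow. Total out = 2292.9 + S5.
methanol balance: 220.4 + 0.253·S5 = 0.178·(2292.9 + S5)
(0.253 − 0.178)·S5 = 0.178×2292.9 − 220.4 = 187.74
S5 = 187.74 / 0.075 = 2503.2 tonne/day

2503 tonne/day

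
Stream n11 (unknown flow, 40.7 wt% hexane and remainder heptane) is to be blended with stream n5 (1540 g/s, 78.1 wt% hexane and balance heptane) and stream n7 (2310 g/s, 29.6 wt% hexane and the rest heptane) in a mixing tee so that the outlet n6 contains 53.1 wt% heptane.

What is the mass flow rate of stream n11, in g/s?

1304 g/s

Let n11 be the unknown flow. Total out = 3850 + n11.
heptane balance: 1963.5 + 0.593·n11 = 0.531·(3850 + n11)
(0.593 − 0.531)·n11 = 0.531×3850 − 1963.5 = 80.85
n11 = 80.85 / 0.062 = 1304 g/s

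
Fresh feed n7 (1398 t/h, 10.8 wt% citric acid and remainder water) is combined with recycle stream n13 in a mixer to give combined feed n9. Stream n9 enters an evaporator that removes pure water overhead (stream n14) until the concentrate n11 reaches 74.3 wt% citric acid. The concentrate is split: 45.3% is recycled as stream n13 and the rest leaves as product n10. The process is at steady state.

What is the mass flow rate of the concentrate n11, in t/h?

371.5 t/h

Overall citric acid balance (none leaves overhead): citric acid in fresh feed = citric acid in product, i.e. 1398×0.108 = (1−0.453)·n11·0.743.
n11 = 150.98/(0.743×0.547) = 371.5 t/h.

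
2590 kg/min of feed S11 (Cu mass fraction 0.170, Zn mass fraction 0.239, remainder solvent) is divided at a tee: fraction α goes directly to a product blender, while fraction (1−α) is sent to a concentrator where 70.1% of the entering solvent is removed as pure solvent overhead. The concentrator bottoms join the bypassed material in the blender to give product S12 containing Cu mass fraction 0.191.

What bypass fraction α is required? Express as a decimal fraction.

All 2590×0.170 = 440.3 kg/min of Cu reaches S12, so S12 = 440.3/0.191 = 2305.2 kg/min and vapour = 284.76 kg/min.
The evaporator receives (1−α)·2590 of feed at 0.591 solvent and removes 0.701 of that solvent:
0.701×0.591×(1−α)×2590 = 284.76
(1−α) = 284.76/1073 = 0.2654;  α = 0.7346.

0.735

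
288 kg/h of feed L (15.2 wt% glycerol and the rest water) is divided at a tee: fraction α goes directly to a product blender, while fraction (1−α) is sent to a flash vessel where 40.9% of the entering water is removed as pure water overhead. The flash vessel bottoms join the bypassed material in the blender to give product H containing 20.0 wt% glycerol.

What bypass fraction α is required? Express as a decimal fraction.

0.308

All 288×0.152 = 43.776 kg/h of glycerol reaches H, so H = 43.776/0.200 = 218.88 kg/h and vapour = 69.12 kg/h.
The evaporator receives (1−α)·288 of feed at 0.848 water and removes 0.409 of that water:
0.409×0.848×(1−α)×288 = 69.12
(1−α) = 69.12/99.888 = 0.6920;  α = 0.3080.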